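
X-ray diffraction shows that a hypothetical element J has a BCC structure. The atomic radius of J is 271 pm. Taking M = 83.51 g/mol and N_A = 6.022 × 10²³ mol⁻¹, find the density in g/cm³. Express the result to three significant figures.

1.13 g/cm³

In a BCC lattice, atoms touch along the body diagonal, so √3·a = 4r, giving a = 625.8 pm = 6.258 × 10^-8 cm.
With Z = 2, ρ = Z·M/(N_A·a³) = 2 × 83.51 / (6.022 × 10²³ × 2.451 × 10^-22) = 1.131 g/cm³.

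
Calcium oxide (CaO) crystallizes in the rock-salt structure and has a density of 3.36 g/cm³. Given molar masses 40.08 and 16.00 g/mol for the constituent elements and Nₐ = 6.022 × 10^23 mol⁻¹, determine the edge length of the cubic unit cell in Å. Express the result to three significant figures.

M(CaO) = 56.08 g/mol; Z = 4 formula units per cell.
a³ = Z·M/(N_A·ρ) = 4 × 56.08 / (6.022 × 10²³ × 3.36) = 1.109 × 10^-22 cm³, so a = 4.804 × 10^-8 cm = 4.80 Å.

4.80 Å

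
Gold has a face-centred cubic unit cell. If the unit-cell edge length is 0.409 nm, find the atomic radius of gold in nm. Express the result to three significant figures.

In an FCC lattice, atoms touch along the face diagonal, so √2·a = 4r.
r = √2·a/4 = 1.4142 × 0.409 / 4 = 0.145 nm.

0.145 nm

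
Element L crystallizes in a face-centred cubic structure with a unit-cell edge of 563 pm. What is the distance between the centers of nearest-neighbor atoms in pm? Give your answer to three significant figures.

In an FCC structure, atoms touch along the face diagonal, so √2·a = 4r; the nearest-neighbor distance equals 2r = 0.7071·a.
d = 0.7071 × 563 = 398 pm.

398 pm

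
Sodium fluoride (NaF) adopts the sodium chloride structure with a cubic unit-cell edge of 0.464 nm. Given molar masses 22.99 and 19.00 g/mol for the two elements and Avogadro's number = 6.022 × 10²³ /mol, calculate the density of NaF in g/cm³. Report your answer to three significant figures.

The sodium chloride structure contains Z = 4 formula units per cell; M(NaF) = 22.99 + 19.00 = 41.99 g/mol.
a³ = (4.640 × 10^-8 cm)³ = 9.990 × 10^-23 cm³.
ρ = 4 × 41.99 / (6.022 × 10²³ × 9.990 × 10^-23) = 2.792 g/cm³.

2.79 g/cm³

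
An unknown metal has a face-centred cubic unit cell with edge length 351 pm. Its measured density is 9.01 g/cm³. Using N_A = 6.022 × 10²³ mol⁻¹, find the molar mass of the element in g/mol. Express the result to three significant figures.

An FCC cell has Z = 4 atoms; a = 3.510 × 10^-8 cm.
M = ρ·N_A·a³/Z = 9.01 × 6.022 × 10²³ × 4.324 × 10^-23 / 4 = 58.7 g/mol.

58.7 g/mol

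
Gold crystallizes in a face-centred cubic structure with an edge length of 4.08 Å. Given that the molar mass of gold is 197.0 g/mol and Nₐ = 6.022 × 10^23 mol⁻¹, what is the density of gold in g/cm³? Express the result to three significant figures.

19.3 g/cm³

An FCC unit cell contains Z = 4 atoms.
Cell volume: a³ = (4.08 Å)³ = (4.080 × 10^-8 cm)³ = 6.792 × 10^-23 cm³.
ρ = Z·M/(N_A·a³) = 4 × 197.0 / (6.022 × 10²³ × 6.792 × 10^-23) = 19.27 g/cm³.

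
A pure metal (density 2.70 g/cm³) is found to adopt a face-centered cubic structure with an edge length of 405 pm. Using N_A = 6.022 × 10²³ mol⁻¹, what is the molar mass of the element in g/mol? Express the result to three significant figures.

An FCC cell has Z = 4 atoms; a = 4.050 × 10^-8 cm.
M = ρ·N_A·a³/Z = 2.70 × 6.022 × 10²³ × 6.643 × 10^-23 / 4 = 27.0 g/mol.

27.0 g/mol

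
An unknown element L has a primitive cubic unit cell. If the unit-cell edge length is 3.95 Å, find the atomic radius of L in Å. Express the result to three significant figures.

1.98 Å

In a simple cubic lattice, atoms touch along the cell edge, so a = 2r.
r = a/2 = 3.95/2 = 1.98 Å.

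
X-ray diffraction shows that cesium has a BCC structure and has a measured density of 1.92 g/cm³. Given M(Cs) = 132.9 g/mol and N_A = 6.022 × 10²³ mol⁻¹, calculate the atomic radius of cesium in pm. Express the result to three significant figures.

265 pm

For a BCC cell (Z = 2), a³ = Z·M/(N_A·ρ) = 2 × 132.9 / (6.022 × 10²³ × 1.920) = 2.299 × 10^-22 cm³, so a = 6.126 × 10^-8 cm = 612.6 pm.
Atoms touch along the body diagonal, so √3·a = 4r, so r = 0.4330 × a = 265 pm.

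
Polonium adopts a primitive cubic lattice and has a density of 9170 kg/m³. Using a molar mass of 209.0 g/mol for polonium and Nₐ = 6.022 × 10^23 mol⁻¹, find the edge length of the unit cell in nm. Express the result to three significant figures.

With Z = 1 atom per simple cubic cell, a³ = Z·M/(N_A·ρ) = 1 × 209.0 / (6.022 × 10²³ × 9.170 g/cm³) = 3.785 × 10^-23 cm³.
a = (3.785 × 10^-23)^(1/3) = 3.357 × 10^-8 cm = 0.336 nm.

0.336 nm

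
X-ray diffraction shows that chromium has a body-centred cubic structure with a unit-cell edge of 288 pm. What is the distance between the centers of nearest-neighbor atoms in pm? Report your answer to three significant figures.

249 pm

In a BCC structure, atoms touch along the body diagonal, so √3·a = 4r; the nearest-neighbor distance equals 2r = 0.8660·a.
d = 0.8660 × 288 = 249 pm.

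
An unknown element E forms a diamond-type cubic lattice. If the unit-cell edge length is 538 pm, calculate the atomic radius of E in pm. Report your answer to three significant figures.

116 pm

In a diamond cubic lattice, nearest neighbors lie along the body diagonal with √3·a = 8r.
r = √3·a/8 = 1.7321 × 538 / 8 = 116 pm.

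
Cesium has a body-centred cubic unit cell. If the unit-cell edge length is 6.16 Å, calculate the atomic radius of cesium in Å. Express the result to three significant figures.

In a BCC lattice, atoms touch along the body diagonal, so √3·a = 4r.
r = √3·a/4 = 1.7321 × 6.16 / 4 = 2.67 Å.

2.67 Å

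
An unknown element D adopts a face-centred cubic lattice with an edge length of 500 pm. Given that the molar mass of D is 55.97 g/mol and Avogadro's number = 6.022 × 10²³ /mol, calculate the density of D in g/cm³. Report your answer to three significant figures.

2.97 g/cm³

An FCC unit cell contains Z = 4 atoms.
Cell volume: a³ = (500 pm)³ = (5.000 × 10^-8 cm)³ = 1.250 × 10^-22 cm³.
ρ = Z·M/(N_A·a³) = 4 × 55.97 / (6.022 × 10²³ × 1.250 × 10^-22) = 2.974 g/cm³.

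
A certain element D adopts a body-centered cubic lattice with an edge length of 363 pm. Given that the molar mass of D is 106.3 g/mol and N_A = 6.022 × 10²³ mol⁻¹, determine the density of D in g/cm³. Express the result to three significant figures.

A BCC unit cell contains Z = 2 atoms.
Cell volume: a³ = (363 pm)³ = (3.630 × 10^-8 cm)³ = 4.783 × 10^-23 cm³.
ρ = Z·M/(N_A·a³) = 2 × 106.3 / (6.022 × 10²³ × 4.783 × 10^-23) = 7.381 g/cm³.

7.38 g/cm³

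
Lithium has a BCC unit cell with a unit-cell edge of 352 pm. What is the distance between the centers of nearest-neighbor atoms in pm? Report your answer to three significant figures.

305 pm

In a BCC structure, atoms touch along the body diagonal, so √3·a = 4r; the nearest-neighbor distance equals 2r = 0.8660·a.
d = 0.8660 × 352 = 305 pm.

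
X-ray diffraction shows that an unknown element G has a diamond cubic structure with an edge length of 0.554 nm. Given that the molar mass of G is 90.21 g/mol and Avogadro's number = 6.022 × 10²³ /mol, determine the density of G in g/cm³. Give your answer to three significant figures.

A diamond cubic unit cell contains Z = 8 atoms.
Cell volume: a³ = (0.554 nm)³ = (5.540 × 10^-8 cm)³ = 1.700 × 10^-22 cm³.
ρ = Z·M/(N_A·a³) = 8 × 90.21 / (6.022 × 10²³ × 1.700 × 10^-22) = 7.048 g/cm³.

7.05 g/cm³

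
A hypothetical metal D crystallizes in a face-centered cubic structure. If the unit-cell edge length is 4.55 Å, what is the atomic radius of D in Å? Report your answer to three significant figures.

In an FCC lattice, atoms touch along the face diagonal, so √2·a = 4r.
r = √2·a/4 = 1.4142 × 4.55 / 4 = 1.61 Å.

1.61 Å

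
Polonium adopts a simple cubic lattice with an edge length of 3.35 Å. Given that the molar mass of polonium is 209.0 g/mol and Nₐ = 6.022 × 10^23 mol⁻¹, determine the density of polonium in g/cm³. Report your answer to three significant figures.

A simple cubic unit cell contains Z = 1 atom.
Cell volume: a³ = (3.35 Å)³ = (3.350 × 10^-8 cm)³ = 3.760 × 10^-23 cm³.
ρ = Z·M/(N_A·a³) = 1 × 209.0 / (6.022 × 10²³ × 3.760 × 10^-23) = 9.231 g/cm³.

9.23 g/cm³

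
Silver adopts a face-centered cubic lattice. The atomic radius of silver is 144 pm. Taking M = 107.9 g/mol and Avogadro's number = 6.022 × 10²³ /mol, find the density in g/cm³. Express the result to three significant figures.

10.6 g/cm³

In an FCC lattice, atoms touch along the face diagonal, so √2·a = 4r, giving a = 407.3 pm = 4.073 × 10^-8 cm.
With Z = 4, ρ = Z·M/(N_A·a³) = 4 × 107.9 / (6.022 × 10²³ × 6.757 × 10^-23) = 10.61 g/cm³.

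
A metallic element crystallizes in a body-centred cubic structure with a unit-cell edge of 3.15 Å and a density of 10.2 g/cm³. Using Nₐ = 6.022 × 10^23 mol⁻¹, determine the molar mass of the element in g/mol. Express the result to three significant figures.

96.0 g/mol

A BCC cell has Z = 2 atoms; a = 3.150 × 10^-8 cm.
M = ρ·N_A·a³/Z = 10.2 × 6.022 × 10²³ × 3.126 × 10^-23 / 2 = 96.0 g/mol.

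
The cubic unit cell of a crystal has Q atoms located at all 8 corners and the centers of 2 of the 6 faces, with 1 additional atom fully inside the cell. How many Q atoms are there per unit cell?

Corner atoms are shared by 8 cells (1/8 each), face atoms by 2 (1/2 each), interior atoms are unshared.
Net atoms = 8 × 1/8 + 2 × 1/2 + 1 = 1 + 1 + 1 = 3.

3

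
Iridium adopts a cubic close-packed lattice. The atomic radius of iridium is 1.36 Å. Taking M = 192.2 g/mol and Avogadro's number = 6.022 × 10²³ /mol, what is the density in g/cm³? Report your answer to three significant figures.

22.4 g/cm³

In an FCC lattice, atoms touch along the face diagonal, so √2·a = 4r, giving a = 3.847 Å = 3.847 × 10^-8 cm.
With Z = 4, ρ = Z·M/(N_A·a³) = 4 × 192.2 / (6.022 × 10²³ × 5.692 × 10^-23) = 22.43 g/cm³.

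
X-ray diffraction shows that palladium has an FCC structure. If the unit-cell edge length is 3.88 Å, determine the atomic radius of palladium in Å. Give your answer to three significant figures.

In an FCC lattice, atoms touch along the face diagonal, so √2·a = 4r.
r = √2·a/4 = 1.4142 × 3.88 / 4 = 1.37 Å.

1.37 Å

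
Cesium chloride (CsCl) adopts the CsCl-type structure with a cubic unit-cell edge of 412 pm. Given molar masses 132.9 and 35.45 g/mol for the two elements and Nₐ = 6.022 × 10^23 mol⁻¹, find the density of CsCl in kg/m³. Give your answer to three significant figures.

The CsCl-type structure contains Z = 1 formula unit per cell; M(CsCl) = 132.9 + 35.45 = 168.35 g/mol.
a³ = (4.120 × 10^-8 cm)³ = 6.993 × 10^-23 cm³.
ρ = 1 × 168.35 / (6.022 × 10²³ × 6.993 × 10^-23) = 3.997 g/cm³ = 4000 kg/m³.

4000 kg/m³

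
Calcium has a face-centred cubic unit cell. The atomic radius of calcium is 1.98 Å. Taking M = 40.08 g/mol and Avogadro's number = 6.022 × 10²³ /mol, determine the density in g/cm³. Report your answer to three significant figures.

In an FCC lattice, atoms touch along the face diagonal, so √2·a = 4r, giving a = 5.600 Å = 5.600 × 10^-8 cm.
With Z = 4, ρ = Z·M/(N_A·a³) = 4 × 40.08 / (6.022 × 10²³ × 1.756 × 10^-22) = 1.516 g/cm³.

1.52 g/cm³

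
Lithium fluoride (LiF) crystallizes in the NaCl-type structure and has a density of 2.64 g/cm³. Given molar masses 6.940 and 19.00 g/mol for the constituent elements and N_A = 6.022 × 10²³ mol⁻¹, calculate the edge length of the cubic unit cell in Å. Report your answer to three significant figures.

4.03 Å

M(LiF) = 25.94 g/mol; Z = 4 formula units per cell.
a³ = Z·M/(N_A·ρ) = 4 × 25.94 / (6.022 × 10²³ × 2.64) = 6.527 × 10^-23 cm³, so a = 4.026 × 10^-8 cm = 4.03 Å.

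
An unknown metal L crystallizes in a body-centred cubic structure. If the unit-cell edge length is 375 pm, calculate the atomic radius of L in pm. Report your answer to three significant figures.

162 pm

In a BCC lattice, atoms touch along the body diagonal, so √3·a = 4r.
r = √3·a/4 = 1.7321 × 375 / 4 = 162 pm.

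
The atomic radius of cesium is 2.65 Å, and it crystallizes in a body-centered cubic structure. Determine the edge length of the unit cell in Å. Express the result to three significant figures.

In a BCC lattice, atoms touch along the body diagonal, so √3·a = 4r.
a = 4r/√3 = 4 × 2.65 / 1.7321 = 6.12 Å.

6.12 Å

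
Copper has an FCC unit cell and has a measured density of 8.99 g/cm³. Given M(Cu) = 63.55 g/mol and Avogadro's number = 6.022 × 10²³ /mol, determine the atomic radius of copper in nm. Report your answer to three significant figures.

0.128 nm

For an FCC cell (Z = 4), a³ = Z·M/(N_A·ρ) = 4 × 63.55 / (6.022 × 10²³ × 8.990) = 4.695 × 10^-23 cm³, so a = 3.608 × 10^-8 cm = 0.3608 nm.
Atoms touch along the face diagonal, so √2·a = 4r, so r = 0.3536 × a = 0.128 nm.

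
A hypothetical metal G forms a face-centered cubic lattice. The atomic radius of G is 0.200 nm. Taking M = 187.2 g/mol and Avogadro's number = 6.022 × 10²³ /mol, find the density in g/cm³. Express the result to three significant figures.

6.87 g/cm³

In an FCC lattice, atoms touch along the face diagonal, so √2·a = 4r, giving a = 0.5657 nm = 5.657 × 10^-8 cm.
With Z = 4, ρ = Z·M/(N_A·a³) = 4 × 187.2 / (6.022 × 10²³ × 1.810 × 10^-22) = 6.869 g/cm³.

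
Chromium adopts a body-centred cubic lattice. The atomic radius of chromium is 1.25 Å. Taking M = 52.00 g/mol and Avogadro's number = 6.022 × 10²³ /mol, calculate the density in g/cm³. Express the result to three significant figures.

In a BCC lattice, atoms touch along the body diagonal, so √3·a = 4r, giving a = 2.887 Å = 2.887 × 10^-8 cm.
With Z = 2, ρ = Z·M/(N_A·a³) = 2 × 52.00 / (6.022 × 10²³ × 2.406 × 10^-23) = 7.179 g/cm³.

7.18 g/cm³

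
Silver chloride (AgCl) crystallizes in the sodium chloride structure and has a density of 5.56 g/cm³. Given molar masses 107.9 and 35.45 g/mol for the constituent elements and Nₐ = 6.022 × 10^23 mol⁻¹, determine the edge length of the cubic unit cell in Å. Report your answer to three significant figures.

5.55 Å

M(AgCl) = 143.35 g/mol; Z = 4 formula units per cell.
a³ = Z·M/(N_A·ρ) = 4 × 143.35 / (6.022 × 10²³ × 5.56) = 1.713 × 10^-22 cm³, so a = 5.553 × 10^-8 cm = 5.55 Å.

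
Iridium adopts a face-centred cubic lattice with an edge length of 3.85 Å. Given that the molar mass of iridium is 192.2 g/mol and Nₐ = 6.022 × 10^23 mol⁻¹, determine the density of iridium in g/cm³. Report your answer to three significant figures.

22.4 g/cm³

An FCC unit cell contains Z = 4 atoms.
Cell volume: a³ = (3.85 Å)³ = (3.850 × 10^-8 cm)³ = 5.707 × 10^-23 cm³.
ρ = Z·M/(N_A·a³) = 4 × 192.2 / (6.022 × 10²³ × 5.707 × 10^-23) = 22.37 g/cm³.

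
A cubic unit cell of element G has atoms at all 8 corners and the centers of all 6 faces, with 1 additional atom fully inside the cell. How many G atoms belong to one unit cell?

5

Corner atoms are shared by 8 cells (1/8 each), face atoms by 2 (1/2 each), interior atoms are unshared.
Net atoms = 8 × 1/8 + 6 × 1/2 + 1 = 1 + 3 + 1 = 5.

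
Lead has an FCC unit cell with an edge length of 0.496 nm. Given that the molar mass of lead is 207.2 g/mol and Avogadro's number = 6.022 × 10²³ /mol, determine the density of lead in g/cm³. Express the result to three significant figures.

11.3 g/cm³

An FCC unit cell contains Z = 4 atoms.
Cell volume: a³ = (0.496 nm)³ = (4.960 × 10^-8 cm)³ = 1.220 × 10^-22 cm³.
ρ = Z·M/(N_A·a³) = 4 × 207.2 / (6.022 × 10²³ × 1.220 × 10^-22) = 11.28 g/cm³.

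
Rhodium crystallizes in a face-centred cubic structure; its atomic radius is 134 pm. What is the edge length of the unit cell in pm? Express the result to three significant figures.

379 pm

In an FCC lattice, atoms touch along the face diagonal, so √2·a = 4r.
a = 4r/√2 = 4 × 134 / 1.4142 = 379 pm.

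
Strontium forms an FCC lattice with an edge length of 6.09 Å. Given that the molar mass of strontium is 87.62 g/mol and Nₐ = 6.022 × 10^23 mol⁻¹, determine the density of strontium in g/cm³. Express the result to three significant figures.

An FCC unit cell contains Z = 4 atoms.
Cell volume: a³ = (6.09 Å)³ = (6.090 × 10^-8 cm)³ = 2.259 × 10^-22 cm³.
ρ = Z·M/(N_A·a³) = 4 × 87.62 / (6.022 × 10²³ × 2.259 × 10^-22) = 2.577 g/cm³.

2.58 g/cm³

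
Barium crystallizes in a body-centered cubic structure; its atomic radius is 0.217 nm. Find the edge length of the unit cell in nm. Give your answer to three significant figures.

0.501 nm

In a BCC lattice, atoms touch along the body diagonal, so √3·a = 4r.
a = 4r/√3 = 4 × 0.217 / 1.7321 = 0.501 nm.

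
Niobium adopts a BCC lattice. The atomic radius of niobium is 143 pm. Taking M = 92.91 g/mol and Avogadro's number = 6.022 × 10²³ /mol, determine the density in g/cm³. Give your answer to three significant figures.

8.57 g/cm³

In a BCC lattice, atoms touch along the body diagonal, so √3·a = 4r, giving a = 330.2 pm = 3.302 × 10^-8 cm.
With Z = 2, ρ = Z·M/(N_A·a³) = 2 × 92.91 / (6.022 × 10²³ × 3.602 × 10^-23) = 8.567 g/cm³.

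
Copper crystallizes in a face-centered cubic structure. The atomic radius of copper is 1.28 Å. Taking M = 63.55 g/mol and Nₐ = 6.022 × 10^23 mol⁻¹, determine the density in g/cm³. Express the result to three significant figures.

8.90 g/cm³

In an FCC lattice, atoms touch along the face diagonal, so √2·a = 4r, giving a = 3.620 Å = 3.620 × 10^-8 cm.
With Z = 4, ρ = Z·M/(N_A·a³) = 4 × 63.55 / (6.022 × 10²³ × 4.745 × 10^-23) = 8.895 g/cm³.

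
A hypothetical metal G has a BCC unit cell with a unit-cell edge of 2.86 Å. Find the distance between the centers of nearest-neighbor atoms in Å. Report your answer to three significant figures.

In a BCC structure, atoms touch along the body diagonal, so √3·a = 4r; the nearest-neighbor distance equals 2r = 0.8660·a.
d = 0.8660 × 2.86 = 2.48 Å.

2.48 Å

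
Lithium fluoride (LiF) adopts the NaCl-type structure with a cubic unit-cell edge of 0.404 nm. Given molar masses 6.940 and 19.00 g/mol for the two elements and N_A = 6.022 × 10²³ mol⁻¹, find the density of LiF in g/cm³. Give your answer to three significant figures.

2.61 g/cm³

The NaCl-type structure contains Z = 4 formula units per cell; M(LiF) = 6.940 + 19.00 = 25.94 g/mol.
a³ = (4.040 × 10^-8 cm)³ = 6.594 × 10^-23 cm³.
ρ = 4 × 25.94 / (6.022 × 10²³ × 6.594 × 10^-23) = 2.613 g/cm³.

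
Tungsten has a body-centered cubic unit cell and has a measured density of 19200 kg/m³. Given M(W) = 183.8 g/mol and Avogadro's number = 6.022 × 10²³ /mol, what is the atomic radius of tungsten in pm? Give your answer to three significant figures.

137 pm

For a BCC cell (Z = 2), a³ = Z·M/(N_A·ρ) = 2 × 183.8 / (6.022 × 10²³ × 19.20) = 3.179 × 10^-23 cm³, so a = 3.168 × 10^-8 cm = 316.8 pm.
Atoms touch along the body diagonal, so √3·a = 4r, so r = 0.4330 × a = 137 pm.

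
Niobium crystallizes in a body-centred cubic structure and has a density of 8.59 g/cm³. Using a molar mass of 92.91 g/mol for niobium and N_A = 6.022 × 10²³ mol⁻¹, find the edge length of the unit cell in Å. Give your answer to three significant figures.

With Z = 2 atoms per BCC cell, a³ = Z·M/(N_A·ρ) = 2 × 92.91 / (6.022 × 10²³ × 8.590 g/cm³) = 3.592 × 10^-23 cm³.
a = (3.592 × 10^-23)^(1/3) = 3.300 × 10^-8 cm = 3.30 Å.

3.30 Å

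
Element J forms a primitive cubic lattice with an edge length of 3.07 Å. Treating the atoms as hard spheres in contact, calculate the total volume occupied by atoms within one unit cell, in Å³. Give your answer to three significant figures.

15.2 Å³

In a simple cubic lattice atoms touch along the cell edge, so a = 2r, so r = 0.5000a = 1.535 Å.
V_atoms = Z × (4/3)πr³ = 1 × (4/3)π × (1.535)³ = 15.2 Å³.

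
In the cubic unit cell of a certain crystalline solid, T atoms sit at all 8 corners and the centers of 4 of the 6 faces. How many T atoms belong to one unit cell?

3

Corner atoms are shared by 8 cells (1/8 each), face atoms by 2 (1/2 each).
Net atoms = 8 × 1/8 + 4 × 1/2 = 1 + 2 = 3.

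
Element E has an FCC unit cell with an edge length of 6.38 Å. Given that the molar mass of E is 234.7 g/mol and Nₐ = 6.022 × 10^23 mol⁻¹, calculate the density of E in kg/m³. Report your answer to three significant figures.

An FCC unit cell contains Z = 4 atoms.
Cell volume: a³ = (6.38 Å)³ = (6.380 × 10^-8 cm)³ = 2.597 × 10^-22 cm³.
ρ = Z·M/(N_A·a³) = 4 × 234.7 / (6.022 × 10²³ × 2.597 × 10^-22) = 6.003 g/cm³ = 6000 kg/m³.

6000 kg/m³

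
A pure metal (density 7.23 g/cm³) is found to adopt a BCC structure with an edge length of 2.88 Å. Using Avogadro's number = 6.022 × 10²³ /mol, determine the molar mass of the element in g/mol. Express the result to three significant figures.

A BCC cell has Z = 2 atoms; a = 2.880 × 10^-8 cm.
M = ρ·N_A·a³/Z = 7.23 × 6.022 × 10²³ × 2.389 × 10^-23 / 2 = 52.0 g/mol.

52.0 g/mol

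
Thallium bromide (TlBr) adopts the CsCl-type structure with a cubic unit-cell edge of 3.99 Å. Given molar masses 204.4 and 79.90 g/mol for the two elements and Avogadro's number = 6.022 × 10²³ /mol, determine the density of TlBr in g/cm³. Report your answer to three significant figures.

7.43 g/cm³

The CsCl-type structure contains Z = 1 formula unit per cell; M(TlBr) = 204.4 + 79.90 = 284.3 g/mol.
a³ = (3.990 × 10^-8 cm)³ = 6.352 × 10^-23 cm³.
ρ = 1 × 284.3 / (6.022 × 10²³ × 6.352 × 10^-23) = 7.432 g/cm³.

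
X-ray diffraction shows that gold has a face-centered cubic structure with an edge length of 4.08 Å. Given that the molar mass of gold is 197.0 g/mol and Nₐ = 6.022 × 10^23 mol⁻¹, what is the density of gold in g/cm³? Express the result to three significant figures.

19.3 g/cm³

An FCC unit cell contains Z = 4 atoms.
Cell volume: a³ = (4.08 Å)³ = (4.080 × 10^-8 cm)³ = 6.792 × 10^-23 cm³.
ρ = Z·M/(N_A·a³) = 4 × 197.0 / (6.022 × 10²³ × 6.792 × 10^-23) = 19.27 g/cm³.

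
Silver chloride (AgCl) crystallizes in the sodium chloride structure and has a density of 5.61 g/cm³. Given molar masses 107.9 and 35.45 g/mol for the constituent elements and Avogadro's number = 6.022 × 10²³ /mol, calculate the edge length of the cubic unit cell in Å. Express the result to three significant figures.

5.54 Å

M(AgCl) = 143.35 g/mol; Z = 4 formula units per cell.
a³ = Z·M/(N_A·ρ) = 4 × 143.35 / (6.022 × 10²³ × 5.61) = 1.697 × 10^-22 cm³, so a = 5.537 × 10^-8 cm = 5.54 Å.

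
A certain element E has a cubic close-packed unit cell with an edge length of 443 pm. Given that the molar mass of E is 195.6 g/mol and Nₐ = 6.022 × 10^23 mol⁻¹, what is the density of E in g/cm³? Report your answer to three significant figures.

14.9 g/cm³

An FCC unit cell contains Z = 4 atoms.
Cell volume: a³ = (443 pm)³ = (4.430 × 10^-8 cm)³ = 8.694 × 10^-23 cm³.
ρ = Z·M/(N_A·a³) = 4 × 195.6 / (6.022 × 10²³ × 8.694 × 10^-23) = 14.94 g/cm³.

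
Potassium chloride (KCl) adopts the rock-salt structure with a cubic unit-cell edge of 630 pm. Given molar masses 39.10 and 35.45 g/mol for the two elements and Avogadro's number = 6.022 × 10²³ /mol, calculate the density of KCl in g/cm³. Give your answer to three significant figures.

1.98 g/cm³

The rock-salt structure contains Z = 4 formula units per cell; M(KCl) = 39.10 + 35.45 = 74.55 g/mol.
a³ = (6.300 × 10^-8 cm)³ = 2.500 × 10^-22 cm³.
ρ = 4 × 74.55 / (6.022 × 10²³ × 2.500 × 10^-22) = 1.980 g/cm³.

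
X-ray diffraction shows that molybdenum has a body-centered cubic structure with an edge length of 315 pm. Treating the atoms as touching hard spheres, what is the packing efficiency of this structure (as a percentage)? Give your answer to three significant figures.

In a BCC lattice atoms touch along the body diagonal, so √3·a = 4r, so r = 0.4330a = 136.4 pm.
Packing fraction = Z·(4/3)πr³ / a³ = 2 × (4/3)π × (136.4)³ / (315)³ = 0.6802 = 68.0%.

68.0%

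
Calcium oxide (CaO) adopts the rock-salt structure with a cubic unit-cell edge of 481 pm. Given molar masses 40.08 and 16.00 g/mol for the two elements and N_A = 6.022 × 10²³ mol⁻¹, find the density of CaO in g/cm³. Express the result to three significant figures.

The rock-salt structure contains Z = 4 formula units per cell; M(CaO) = 40.08 + 16.00 = 56.08 g/mol.
a³ = (4.810 × 10^-8 cm)³ = 1.113 × 10^-22 cm³.
ρ = 4 × 56.08 / (6.022 × 10²³ × 1.113 × 10^-22) = 3.347 g/cm³.

3.35 g/cm³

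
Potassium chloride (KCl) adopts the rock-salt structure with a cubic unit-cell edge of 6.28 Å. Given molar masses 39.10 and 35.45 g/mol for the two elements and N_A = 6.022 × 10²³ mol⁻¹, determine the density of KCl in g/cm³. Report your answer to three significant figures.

2.00 g/cm³

The rock-salt structure contains Z = 4 formula units per cell; M(KCl) = 39.10 + 35.45 = 74.55 g/mol.
a³ = (6.280 × 10^-8 cm)³ = 2.477 × 10^-22 cm³.
ρ = 4 × 74.55 / (6.022 × 10²³ × 2.477 × 10^-22) = 1.999 g/cm³.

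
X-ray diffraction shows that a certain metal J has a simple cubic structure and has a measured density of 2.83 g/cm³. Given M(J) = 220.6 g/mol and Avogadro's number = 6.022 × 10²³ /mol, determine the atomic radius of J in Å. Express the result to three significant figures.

2.53 Å

For a simple cubic cell (Z = 1), a³ = Z·M/(N_A·ρ) = 1 × 220.6 / (6.022 × 10²³ × 2.830) = 1.294 × 10^-22 cm³, so a = 5.059 × 10^-8 cm = 5.059 Å.
Atoms touch along the cell edge, so a = 2r, so r = 0.5000 × a = 2.53 Å.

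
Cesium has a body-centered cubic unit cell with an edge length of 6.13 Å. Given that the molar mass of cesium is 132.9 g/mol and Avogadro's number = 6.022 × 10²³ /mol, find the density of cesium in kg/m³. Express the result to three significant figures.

1920 kg/m³

A BCC unit cell contains Z = 2 atoms.
Cell volume: a³ = (6.13 Å)³ = (6.130 × 10^-8 cm)³ = 2.303 × 10^-22 cm³.
ρ = Z·M/(N_A·a³) = 2 × 132.9 / (6.022 × 10²³ × 2.303 × 10^-22) = 1.916 g/cm³ = 1920 kg/m³.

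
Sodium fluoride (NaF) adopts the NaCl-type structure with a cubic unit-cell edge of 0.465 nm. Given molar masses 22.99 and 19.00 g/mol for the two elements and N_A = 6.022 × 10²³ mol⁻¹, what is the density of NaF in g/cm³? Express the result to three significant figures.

The NaCl-type structure contains Z = 4 formula units per cell; M(NaF) = 22.99 + 19.00 = 41.99 g/mol.
a³ = (4.650 × 10^-8 cm)³ = 1.005 × 10^-22 cm³.
ρ = 4 × 41.99 / (6.022 × 10²³ × 1.005 × 10^-22) = 2.774 g/cm³.

2.77 g/cm³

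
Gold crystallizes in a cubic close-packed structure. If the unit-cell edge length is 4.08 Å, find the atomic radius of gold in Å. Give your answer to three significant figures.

In an FCC lattice, atoms touch along the face diagonal, so √2·a = 4r.
r = √2·a/4 = 1.4142 × 4.08 / 4 = 1.44 Å.

1.44 Å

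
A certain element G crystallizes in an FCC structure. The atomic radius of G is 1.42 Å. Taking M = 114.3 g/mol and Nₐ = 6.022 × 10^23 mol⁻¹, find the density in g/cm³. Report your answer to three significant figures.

11.7 g/cm³

In an FCC lattice, atoms touch along the face diagonal, so √2·a = 4r, giving a = 4.016 Å = 4.016 × 10^-8 cm.
With Z = 4, ρ = Z·M/(N_A·a³) = 4 × 114.3 / (6.022 × 10²³ × 6.479 × 10^-23) = 11.72 g/cm³.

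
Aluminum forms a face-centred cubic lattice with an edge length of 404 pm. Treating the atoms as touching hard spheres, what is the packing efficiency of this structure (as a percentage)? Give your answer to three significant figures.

74.0%

In an FCC lattice atoms touch along the face diagonal, so √2·a = 4r, so r = 0.3536a = 142.8 pm.
Packing fraction = Z·(4/3)πr³ / a³ = 4 × (4/3)π × (142.8)³ / (404)³ = 0.7405 = 74.0%.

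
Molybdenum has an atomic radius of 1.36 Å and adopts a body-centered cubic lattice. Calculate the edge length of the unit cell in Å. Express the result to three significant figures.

3.14 Å

In a BCC lattice, atoms touch along the body diagonal, so √3·a = 4r.
a = 4r/√3 = 4 × 1.36 / 1.7321 = 3.14 Å.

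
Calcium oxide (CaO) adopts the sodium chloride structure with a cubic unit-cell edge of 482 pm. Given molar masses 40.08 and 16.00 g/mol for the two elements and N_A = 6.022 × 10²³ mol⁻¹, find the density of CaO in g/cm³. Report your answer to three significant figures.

3.33 g/cm³

The sodium chloride structure contains Z = 4 formula units per cell; M(CaO) = 40.08 + 16.00 = 56.08 g/mol.
a³ = (4.820 × 10^-8 cm)³ = 1.120 × 10^-22 cm³.
ρ = 4 × 56.08 / (6.022 × 10²³ × 1.120 × 10^-22) = 3.326 g/cm³.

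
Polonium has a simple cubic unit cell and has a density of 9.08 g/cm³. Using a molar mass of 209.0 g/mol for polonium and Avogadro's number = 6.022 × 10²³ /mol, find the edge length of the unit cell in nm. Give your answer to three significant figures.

With Z = 1 atom per simple cubic cell, a³ = Z·M/(N_A·ρ) = 1 × 209.0 / (6.022 × 10²³ × 9.080 g/cm³) = 3.822 × 10^-23 cm³.
a = (3.822 × 10^-23)^(1/3) = 3.369 × 10^-8 cm = 0.337 nm.

0.337 nm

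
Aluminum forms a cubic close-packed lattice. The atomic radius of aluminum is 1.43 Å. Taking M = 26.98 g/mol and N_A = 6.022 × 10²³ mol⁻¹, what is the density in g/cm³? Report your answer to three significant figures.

In an FCC lattice, atoms touch along the face diagonal, so √2·a = 4r, giving a = 4.045 Å = 4.045 × 10^-8 cm.
With Z = 4, ρ = Z·M/(N_A·a³) = 4 × 26.98 / (6.022 × 10²³ × 6.617 × 10^-23) = 2.708 g/cm³.

2.71 g/cm³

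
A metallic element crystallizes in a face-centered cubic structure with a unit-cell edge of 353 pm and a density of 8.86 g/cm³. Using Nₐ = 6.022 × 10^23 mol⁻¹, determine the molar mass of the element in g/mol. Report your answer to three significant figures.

An FCC cell has Z = 4 atoms; a = 3.530 × 10^-8 cm.
M = ρ·N_A·a³/Z = 8.86 × 6.022 × 10²³ × 4.399 × 10^-23 / 4 = 58.7 g/mol.

58.7 g/mol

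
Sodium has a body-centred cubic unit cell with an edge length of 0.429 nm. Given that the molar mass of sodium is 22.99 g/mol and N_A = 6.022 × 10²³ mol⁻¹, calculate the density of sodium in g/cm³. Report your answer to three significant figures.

A BCC unit cell contains Z = 2 atoms.
Cell volume: a³ = (0.429 nm)³ = (4.290 × 10^-8 cm)³ = 7.895 × 10^-23 cm³.
ρ = Z·M/(N_A·a³) = 2 × 22.99 / (6.022 × 10²³ × 7.895 × 10^-23) = 0.9671 g/cm³.

0.967 g/cm³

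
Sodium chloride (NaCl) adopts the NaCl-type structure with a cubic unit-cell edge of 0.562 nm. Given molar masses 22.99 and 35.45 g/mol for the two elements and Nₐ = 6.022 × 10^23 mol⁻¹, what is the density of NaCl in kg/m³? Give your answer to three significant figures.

2190 kg/m³

The NaCl-type structure contains Z = 4 formula units per cell; M(NaCl) = 22.99 + 35.45 = 58.44 g/mol.
a³ = (5.620 × 10^-8 cm)³ = 1.775 × 10^-22 cm³.
ρ = 4 × 58.44 / (6.022 × 10²³ × 1.775 × 10^-22) = 2.187 g/cm³ = 2190 kg/m³.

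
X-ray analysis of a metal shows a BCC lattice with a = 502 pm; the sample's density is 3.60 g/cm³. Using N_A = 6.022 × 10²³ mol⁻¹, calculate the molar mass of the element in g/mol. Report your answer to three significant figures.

137 g/mol

A BCC cell has Z = 2 atoms; a = 5.020 × 10^-8 cm.
M = ρ·N_A·a³/Z = 3.60 × 6.022 × 10²³ × 1.265 × 10^-22 / 2 = 137 g/mol.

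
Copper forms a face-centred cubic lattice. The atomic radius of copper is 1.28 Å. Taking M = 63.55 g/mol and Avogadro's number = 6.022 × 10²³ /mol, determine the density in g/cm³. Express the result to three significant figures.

8.90 g/cm³

In an FCC lattice, atoms touch along the face diagonal, so √2·a = 4r, giving a = 3.620 Å = 3.620 × 10^-8 cm.
With Z = 4, ρ = Z·M/(N_A·a³) = 4 × 63.55 / (6.022 × 10²³ × 4.745 × 10^-23) = 8.895 g/cm³.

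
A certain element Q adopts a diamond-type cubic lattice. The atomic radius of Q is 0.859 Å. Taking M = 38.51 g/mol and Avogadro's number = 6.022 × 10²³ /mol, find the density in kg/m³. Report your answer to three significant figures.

8190 kg/m³

In a diamond cubic lattice, nearest neighbors lie along the body diagonal with √3·a = 8r, giving a = 3.968 Å = 3.968 × 10^-8 cm.
With Z = 8, ρ = Z·M/(N_A·a³) = 8 × 38.51 / (6.022 × 10²³ × 6.246 × 10^-23) = 8.191 g/cm³ = 8190 kg/m³.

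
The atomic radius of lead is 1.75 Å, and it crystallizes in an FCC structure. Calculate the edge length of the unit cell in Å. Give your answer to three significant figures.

4.95 Å

In an FCC lattice, atoms touch along the face diagonal, so √2·a = 4r.
a = 4r/√2 = 4 × 1.75 / 1.4142 = 4.95 Å.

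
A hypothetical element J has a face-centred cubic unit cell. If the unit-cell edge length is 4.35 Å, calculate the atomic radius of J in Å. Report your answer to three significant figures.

1.54 Å

In an FCC lattice, atoms touch along the face diagonal, so √2·a = 4r.
r = √2·a/4 = 1.4142 × 4.35 / 4 = 1.54 Å.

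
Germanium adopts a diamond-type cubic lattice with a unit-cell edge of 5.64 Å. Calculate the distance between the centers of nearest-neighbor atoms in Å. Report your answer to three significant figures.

2.44 Å

In a diamond cubic structure, nearest neighbors lie along the body diagonal with √3·a = 8r; the nearest-neighbor distance equals 2r = 0.4330·a.
d = 0.4330 × 5.64 = 2.44 Å.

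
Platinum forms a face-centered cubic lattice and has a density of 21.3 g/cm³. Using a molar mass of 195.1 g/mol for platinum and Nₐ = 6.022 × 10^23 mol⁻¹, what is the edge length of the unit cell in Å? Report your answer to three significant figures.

3.93 Å

With Z = 4 atoms per FCC cell, a³ = Z·M/(N_A·ρ) = 4 × 195.1 / (6.022 × 10²³ × 21.30 g/cm³) = 6.084 × 10^-23 cm³.
a = (6.084 × 10^-23)^(1/3) = 3.933 × 10^-8 cm = 3.93 Å.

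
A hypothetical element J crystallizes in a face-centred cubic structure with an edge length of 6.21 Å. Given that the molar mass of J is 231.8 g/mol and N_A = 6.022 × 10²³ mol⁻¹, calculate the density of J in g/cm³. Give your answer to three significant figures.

6.43 g/cm³

An FCC unit cell contains Z = 4 atoms.
Cell volume: a³ = (6.21 Å)³ = (6.210 × 10^-8 cm)³ = 2.395 × 10^-22 cm³.
ρ = Z·M/(N_A·a³) = 4 × 231.8 / (6.022 × 10²³ × 2.395 × 10^-22) = 6.429 g/cm³.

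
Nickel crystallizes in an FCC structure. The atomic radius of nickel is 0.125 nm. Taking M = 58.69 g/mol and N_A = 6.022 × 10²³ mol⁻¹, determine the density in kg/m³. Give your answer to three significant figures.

8820 kg/m³

In an FCC lattice, atoms touch along the face diagonal, so √2·a = 4r, giving a = 0.3536 nm = 3.536 × 10^-8 cm.
With Z = 4, ρ = Z·M/(N_A·a³) = 4 × 58.69 / (6.022 × 10²³ × 4.419 × 10^-23) = 8.821 g/cm³ = 8820 kg/m³.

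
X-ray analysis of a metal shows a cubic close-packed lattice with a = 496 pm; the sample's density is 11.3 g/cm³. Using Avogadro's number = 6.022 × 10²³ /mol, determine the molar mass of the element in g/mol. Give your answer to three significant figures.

An FCC cell has Z = 4 atoms; a = 4.960 × 10^-8 cm.
M = ρ·N_A·a³/Z = 11.3 × 6.022 × 10²³ × 1.220 × 10^-22 / 4 = 208 g/mol.

208 g/mol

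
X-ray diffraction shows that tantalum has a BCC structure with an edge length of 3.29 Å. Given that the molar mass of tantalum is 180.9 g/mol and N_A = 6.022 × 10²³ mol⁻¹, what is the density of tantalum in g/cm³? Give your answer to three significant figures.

16.9 g/cm³

A BCC unit cell contains Z = 2 atoms.
Cell volume: a³ = (3.29 Å)³ = (3.290 × 10^-8 cm)³ = 3.561 × 10^-23 cm³.
ρ = Z·M/(N_A·a³) = 2 × 180.9 / (6.022 × 10²³ × 3.561 × 10^-23) = 16.87 g/cm³.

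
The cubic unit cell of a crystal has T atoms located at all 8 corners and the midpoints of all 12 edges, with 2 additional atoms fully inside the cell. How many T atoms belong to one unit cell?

6

Corner atoms are shared by 8 cells (1/8 each), edge atoms by 4 (1/4 each), interior atoms are unshared.
Net atoms = 8 × 1/8 + 12 × 1/4 + 2 = 1 + 3 + 2 = 6.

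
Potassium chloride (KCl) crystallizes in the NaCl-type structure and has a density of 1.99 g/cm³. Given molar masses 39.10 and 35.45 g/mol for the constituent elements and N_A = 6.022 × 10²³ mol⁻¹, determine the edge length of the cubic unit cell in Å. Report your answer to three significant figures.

6.29 Å

M(KCl) = 74.55 g/mol; Z = 4 formula units per cell.
a³ = Z·M/(N_A·ρ) = 4 × 74.55 / (6.022 × 10²³ × 1.99) = 2.488 × 10^-22 cm³, so a = 6.290 × 10^-8 cm = 6.29 Å.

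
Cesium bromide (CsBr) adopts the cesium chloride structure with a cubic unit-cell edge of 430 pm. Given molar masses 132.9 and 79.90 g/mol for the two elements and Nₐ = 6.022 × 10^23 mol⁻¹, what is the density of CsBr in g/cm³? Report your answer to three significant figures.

4.44 g/cm³

The cesium chloride structure contains Z = 1 formula unit per cell; M(CsBr) = 132.9 + 79.90 = 212.8 g/mol.
a³ = (4.300 × 10^-8 cm)³ = 7.951 × 10^-23 cm³.
ρ = 1 × 212.8 / (6.022 × 10²³ × 7.951 × 10^-23) = 4.445 g/cm³.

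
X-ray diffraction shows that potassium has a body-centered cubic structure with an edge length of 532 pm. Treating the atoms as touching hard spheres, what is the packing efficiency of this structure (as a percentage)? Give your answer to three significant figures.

68.0%

In a BCC lattice atoms touch along the body diagonal, so √3·a = 4r, so r = 0.4330a = 230.4 pm.
Packing fraction = Z·(4/3)πr³ / a³ = 2 × (4/3)π × (230.4)³ / (532)³ = 0.6802 = 68.0%.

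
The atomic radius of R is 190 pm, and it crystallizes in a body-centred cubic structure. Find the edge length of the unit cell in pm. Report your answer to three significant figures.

439 pm

In a BCC lattice, atoms touch along the body diagonal, so √3·a = 4r.
a = 4r/√3 = 4 × 190 / 1.7321 = 439 pm.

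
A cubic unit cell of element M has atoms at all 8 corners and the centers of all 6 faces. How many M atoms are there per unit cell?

Corner atoms are shared by 8 cells (1/8 each), face atoms by 2 (1/2 each).
Net atoms = 8 × 1/8 + 6 × 1/2 = 1 + 3 = 4.

4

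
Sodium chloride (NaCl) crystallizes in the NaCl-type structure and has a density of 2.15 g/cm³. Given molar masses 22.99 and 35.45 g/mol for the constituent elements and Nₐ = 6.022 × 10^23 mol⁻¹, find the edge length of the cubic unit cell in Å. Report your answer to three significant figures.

M(NaCl) = 58.44 g/mol; Z = 4 formula units per cell.
a³ = Z·M/(N_A·ρ) = 4 × 58.44 / (6.022 × 10²³ × 2.15) = 1.805 × 10^-22 cm³, so a = 5.652 × 10^-8 cm = 5.65 Å.

5.65 Å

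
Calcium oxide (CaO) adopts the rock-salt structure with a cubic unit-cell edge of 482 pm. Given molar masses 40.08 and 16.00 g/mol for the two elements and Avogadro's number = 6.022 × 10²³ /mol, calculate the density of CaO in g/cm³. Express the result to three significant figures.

The rock-salt structure contains Z = 4 formula units per cell; M(CaO) = 40.08 + 16.00 = 56.08 g/mol.
a³ = (4.820 × 10^-8 cm)³ = 1.120 × 10^-22 cm³.
ρ = 4 × 56.08 / (6.022 × 10²³ × 1.120 × 10^-22) = 3.326 g/cm³.

3.33 g/cm³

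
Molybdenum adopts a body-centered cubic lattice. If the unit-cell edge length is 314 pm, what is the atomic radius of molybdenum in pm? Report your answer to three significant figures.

136 pm

In a BCC lattice, atoms touch along the body diagonal, so √3·a = 4r.
r = √3·a/4 = 1.7321 × 314 / 4 = 136 pm.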